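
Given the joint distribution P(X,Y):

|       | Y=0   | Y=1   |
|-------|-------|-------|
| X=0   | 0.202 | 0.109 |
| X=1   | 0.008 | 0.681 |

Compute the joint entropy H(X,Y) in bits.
1.2479 bits

H(X,Y) = -Σ_{x,y} P(x,y) log₂ P(x,y). Per-cell terms -P(x,y)·log₂P(x,y):
  X=0: 0.46613, 0.34854
  X=1: 0.05573, 0.37746
Sum of the 4 terms: H(X,Y) = 1.2479 bits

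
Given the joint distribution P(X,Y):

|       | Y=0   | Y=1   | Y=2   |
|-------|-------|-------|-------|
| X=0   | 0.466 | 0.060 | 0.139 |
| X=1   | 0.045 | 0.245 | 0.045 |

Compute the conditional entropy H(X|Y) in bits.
0.5856 bits

H(X|Y) = H(X,Y) - H(Y)

H(X,Y) = -Σ_{x,y} P(x,y) log₂ P(x,y). Per-cell terms -P(x,y)·log₂P(x,y):
  X=0: 0.51334, 0.24353, 0.39571
  X=1: 0.20133, 0.49714, 0.20133
Sum of the 6 terms: H(X,Y) = 2.0524 bits

Marginal of Y (column sums):
  P(Y=0) = 0.466 + 0.045 = 0.511
  P(Y=1) = 0.060 + 0.245 = 0.305
  P(Y=2) = 0.139 + 0.045 = 0.184
H(Y) = -[0.511·log₂(0.511) + 0.305·log₂(0.305) + 0.184·log₂(0.184)]
  = 0.49496 + 0.52250 + 0.44937 = 1.4668 bits

H(X|Y) = H(X,Y) - H(Y) = 2.0524 - 1.4668 = 0.5856 bits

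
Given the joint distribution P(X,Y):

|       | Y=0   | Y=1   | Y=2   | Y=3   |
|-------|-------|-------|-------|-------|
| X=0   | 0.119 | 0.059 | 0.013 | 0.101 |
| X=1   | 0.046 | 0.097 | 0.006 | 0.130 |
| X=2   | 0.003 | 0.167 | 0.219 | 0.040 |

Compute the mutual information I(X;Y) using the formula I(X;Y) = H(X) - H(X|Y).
0.4169 bits

I(X;Y) = H(X) - H(X|Y)

Marginal of X (row sums):
  P(X=0) = 0.119 + 0.059 + 0.013 + 0.101 = 0.292
  P(X=1) = 0.046 + 0.097 + 0.006 + 0.130 = 0.279
  P(X=2) = 0.003 + 0.167 + 0.219 + 0.040 = 0.429
H(X) = -[0.292·log₂(0.292) + 0.279·log₂(0.279) + 0.429·log₂(0.429)]
  = 0.518580 + 0.513824 + 0.523788 = 1.556192 bits

Marginal of Y (column sums):
  P(Y=0) = 0.119 + 0.046 + 0.003 = 0.168
  P(Y=1) = 0.059 + 0.097 + 0.167 = 0.323
  P(Y=2) = 0.013 + 0.006 + 0.219 = 0.238
  P(Y=3) = 0.101 + 0.130 + 0.040 = 0.271
H(X|Y) = Σ_y P(y)·H(X|Y=y):
  Y=0: P(Y=0) = 0.168, P(X|Y=0) = (17/24, 23/84, 1/56) → H(X|Y=0) = 0.967781
  Y=1: P(Y=1) = 0.323, P(X|Y=1) = (59/323, 97/323, 167/323) → H(X|Y=1) = 1.461254
  Y=2: P(Y=2) = 0.238, P(X|Y=2) = (13/238, 3/119, 219/238) → H(X|Y=2) = 0.473415
  Y=3: P(Y=3) = 0.271, P(X|Y=3) = (101/271, 130/271, 40/271) → H(X|Y=3) = 1.446487
H(X|Y) = 0.168·0.967781 + 0.323·1.461254 + 0.238·0.473415 + 0.271·1.446487 = 1.139243 bits

I(X;Y) = H(X) - H(X|Y) = 1.556192 - 1.139243 = 0.4169 bits

Cross-check via I(X;Y) = H(X) + H(Y) - H(X,Y): computing H(Y) from the column sums and H(X,Y) from the 12 cells in the same way gives H(Y) = 1.962315 bits and H(X,Y) = 3.101558 bits, so
I(X;Y) = 1.556192 + 1.962315 - 3.101558 = 0.4169 bits ✓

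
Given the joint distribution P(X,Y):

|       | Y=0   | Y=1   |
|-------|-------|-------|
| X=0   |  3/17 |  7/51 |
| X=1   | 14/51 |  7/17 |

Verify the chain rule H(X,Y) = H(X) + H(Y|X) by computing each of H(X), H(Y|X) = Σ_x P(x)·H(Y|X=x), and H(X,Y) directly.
H(X) = 0.8974 bits, H(Y|X) = 0.9765 bits, H(X,Y) = 1.8739 bits

Marginal of X (row sums):
  P(X=0) = 3/17 + 7/51 = 16/51
  P(X=1) = 14/51 + 7/17 = 35/51
H(X) = -[(16/51)·log₂(16/51) + (35/51)·log₂(35/51)]
  = 0.52468 + 0.37274 = 0.8974 bits

H(Y|X) = Σ_x P(x)·H(Y|X=x):
  X=0: P(X=0) = 16/51, P(Y|X=0) = (9/16, 7/16) → H(Y|X=0) = 0.98870
  X=1: P(X=1) = 35/51, P(Y|X=1) = (2/5, 3/5) → H(Y|X=1) = 0.97095
H(Y|X) = (16/51)·0.98870 + (35/51)·0.97095 = 0.9765 bits

H(X,Y) = -Σ_{x,y} P(x,y) log₂ P(x,y). Per-cell terms -P(x,y)·log₂P(x,y):
  X=0: 0.44162, 0.39324
  X=1: 0.51198, 0.52710
Sum of the 4 terms: H(X,Y) = 1.8739 bits

Chain rule check:
  H(X) + H(Y|X) = 0.8974 + 0.9765 = 1.8739 bits
  H(X,Y) = 1.8739 bits
✓ Chain rule verified.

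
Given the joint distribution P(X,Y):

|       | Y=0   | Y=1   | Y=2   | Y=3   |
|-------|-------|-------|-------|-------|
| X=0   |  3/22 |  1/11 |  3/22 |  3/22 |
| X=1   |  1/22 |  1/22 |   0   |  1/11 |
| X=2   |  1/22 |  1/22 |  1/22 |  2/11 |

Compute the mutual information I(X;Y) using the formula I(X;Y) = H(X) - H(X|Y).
0.1149 bits

I(X;Y) = H(X) - H(X|Y)

Marginal of X (row sums):
  P(X=0) = 3/22 + 1/11 + 3/22 + 3/22 = 1/2
  P(X=1) = 1/22 + 1/22 + 0 + 1/11 = 2/11
  P(X=2) = 1/22 + 1/22 + 1/22 + 2/11 = 7/22
H(X) = -[(1/2)·log₂(1/2) + (2/11)·log₂(2/11) + (7/22)·log₂(7/22)]
  = 0.50000 + 0.44717 + 0.52566 = 1.4728 bits

Marginal of Y (column sums):
  P(Y=0) = 3/22 + 1/22 + 1/22 = 5/22
  P(Y=1) = 1/11 + 1/22 + 1/22 = 2/11
  P(Y=2) = 3/22 + 0 + 1/22 = 2/11
  P(Y=3) = 3/22 + 1/11 + 2/11 = 9/22
H(X|Y) = Σ_y P(y)·H(X|Y=y):
  Y=0: P(Y=0) = 5/22, P(X|Y=0) = (3/5, 1/5, 1/5) → H(X|Y=0) = 1.37095
  Y=1: P(Y=1) = 2/11, P(X|Y=1) = (1/2, 1/4, 1/4) → H(X|Y=1) = 1.50000
  Y=2: P(Y=2) = 2/11, P(X|Y=2) = (3/4, 0, 1/4) → H(X|Y=2) = 0.81128
  Y=3: P(Y=3) = 9/22, P(X|Y=3) = (1/3, 2/9, 4/9) → H(X|Y=3) = 1.53049
H(X|Y) = (5/22)·1.37095 + (2/11)·1.50000 + (2/11)·0.81128 + (9/22)·1.53049 = 1.3579 bits

I(X;Y) = H(X) - H(X|Y) = 1.4728 - 1.3579 = 0.1149 bits

Cross-check via I(X;Y) = H(X) + H(Y) - H(X,Y): computing H(Y) from the column sums and H(X,Y) from the 12 cells in the same way gives H(Y) = 1.9077 bits and H(X,Y) = 3.2656 bits, so
I(X;Y) = 1.4728 + 1.9077 - 3.2656 = 0.1149 bits ✓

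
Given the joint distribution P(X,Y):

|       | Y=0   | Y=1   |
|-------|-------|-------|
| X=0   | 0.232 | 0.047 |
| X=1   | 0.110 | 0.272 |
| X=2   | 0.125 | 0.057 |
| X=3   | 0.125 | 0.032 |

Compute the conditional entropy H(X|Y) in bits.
1.7266 bits

H(X|Y) = H(X,Y) - H(Y)

H(X,Y) = -Σ_{x,y} P(x,y) log₂ P(x,y). Per-cell terms -P(x,y)·log₂P(x,y):
  X=0: 0.4890, 0.2073
  X=1: 0.3503, 0.5109
  X=2: 0.3750, 0.2356
  X=3: 0.3750, 0.1589
Sum of the 8 terms: H(X,Y) = 2.7020 bits

Marginal of Y (column sums):
  P(Y=0) = 0.232 + 0.110 + 0.125 + 0.125 = 0.592
  P(Y=1) = 0.047 + 0.272 + 0.057 + 0.032 = 0.408
H(Y) = -[0.592·log₂(0.592) + 0.408·log₂(0.408)]
  = 0.4477 + 0.5277 = 0.9754 bits

H(X|Y) = H(X,Y) - H(Y) = 2.7020 - 0.9754 = 1.7266 bits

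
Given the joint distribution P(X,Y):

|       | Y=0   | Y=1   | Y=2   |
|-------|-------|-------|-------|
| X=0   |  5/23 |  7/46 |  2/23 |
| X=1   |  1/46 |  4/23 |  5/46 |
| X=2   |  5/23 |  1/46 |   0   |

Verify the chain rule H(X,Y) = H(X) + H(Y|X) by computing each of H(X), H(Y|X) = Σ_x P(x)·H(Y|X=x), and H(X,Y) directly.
H(X) = 1.5324 bits, H(Y|X) = 1.1716 bits, H(X,Y) = 2.7040 bits

Marginal of X (row sums):
  P(X=0) = 5/23 + 7/46 + 2/23 = 21/46
  P(X=1) = 1/46 + 4/23 + 5/46 = 7/23
  P(X=2) = 5/23 + 1/46 + 0 = 11/46
H(X) = -[(21/46)·log₂(21/46) + (7/23)·log₂(7/23) + (11/46)·log₂(11/46)]
  = 0.51644 + 0.52232 + 0.49360 = 1.5324 bits

H(Y|X) = Σ_x P(x)·H(Y|X=x):
  X=0: P(X=0) = 21/46, P(Y|X=0) = (10/21, 1/3, 4/21) → H(Y|X=0) = 1.49371
  X=1: P(X=1) = 7/23, P(Y|X=1) = (1/14, 4/7, 5/14) → H(Y|X=1) = 1.26381
  X=2: P(X=2) = 11/46, P(Y|X=2) = (10/11, 1/11, 0) → H(Y|X=2) = 0.43950
H(Y|X) = (21/46)·1.49371 + (7/23)·1.26381 + (11/46)·0.43950 = 1.1716 bits

H(X,Y) = -Σ_{x,y} P(x,y) log₂ P(x,y). Per-cell terms -P(x,y)·log₂P(x,y):
  X=0: 0.47862, 0.41334, 0.30640
  X=1: 0.12008, 0.43888, 0.34800
  X=2: 0.47862, 0.12008, 0.00000
  (cells with P = 0 contribute 0)
Sum of the 9 terms: H(X,Y) = 2.7040 bits

Chain rule check:
  H(X) + H(Y|X) = 1.5324 + 1.1716 = 2.7040 bits
  H(X,Y) = 2.7040 bits
✓ Chain rule verified.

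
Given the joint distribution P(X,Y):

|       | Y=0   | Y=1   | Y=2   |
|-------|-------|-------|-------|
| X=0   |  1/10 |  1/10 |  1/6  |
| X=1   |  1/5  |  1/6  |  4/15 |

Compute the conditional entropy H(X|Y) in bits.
0.9465 bits

H(X|Y) = H(X,Y) - H(Y)

H(X,Y) = -Σ_{x,y} P(x,y) log₂ P(x,y). Per-cell terms -P(x,y)·log₂P(x,y):
  X=0: 0.3322, 0.3322, 0.4308
  X=1: 0.4644, 0.4308, 0.5085
Sum of the 6 terms: H(X,Y) = 2.4989 bits

Marginal of Y (column sums):
  P(Y=0) = 1/10 + 1/5 = 3/10
  P(Y=1) = 1/10 + 1/6 = 4/15
  P(Y=2) = 1/6 + 4/15 = 13/30
H(Y) = -[(3/10)·log₂(3/10) + (4/15)·log₂(4/15) + (13/30)·log₂(13/30)]
  = 0.5211 + 0.5085 + 0.5228 = 1.5524 bits

H(X|Y) = H(X,Y) - H(Y) = 2.4989 - 1.5524 = 0.9465 bits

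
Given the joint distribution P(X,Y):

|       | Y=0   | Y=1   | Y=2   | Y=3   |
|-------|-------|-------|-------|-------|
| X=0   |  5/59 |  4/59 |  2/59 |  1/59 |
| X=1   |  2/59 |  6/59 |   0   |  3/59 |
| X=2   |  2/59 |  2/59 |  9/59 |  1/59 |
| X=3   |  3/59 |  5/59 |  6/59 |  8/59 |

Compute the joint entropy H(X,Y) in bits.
3.6406 bits

H(X,Y) = -Σ_{x,y} P(x,y) log₂ P(x,y). Per-cell terms -P(x,y)·log₂P(x,y):
  X=0: 0.301756, 0.263230, 0.165513, 0.099706
  X=1: 0.165513, 0.335357, 0.000000, 0.218526
  X=2: 0.165513, 0.165513, 0.413804, 0.099706
  X=3: 0.218526, 0.301756, 0.335357, 0.390867
  (cells with P = 0 contribute 0)
Sum of the 16 terms: H(X,Y) = 3.6406 bits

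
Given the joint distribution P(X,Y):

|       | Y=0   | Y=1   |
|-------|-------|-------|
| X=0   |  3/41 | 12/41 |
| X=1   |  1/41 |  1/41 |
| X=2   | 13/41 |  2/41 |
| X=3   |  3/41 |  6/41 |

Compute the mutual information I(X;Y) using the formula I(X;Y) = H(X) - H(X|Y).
0.2778 bits

I(X;Y) = H(X) - H(X|Y)

Marginal of X (row sums):
  P(X=0) = 3/41 + 12/41 = 15/41
  P(X=1) = 1/41 + 1/41 = 2/41
  P(X=2) = 13/41 + 2/41 = 15/41
  P(X=3) = 3/41 + 6/41 = 9/41
H(X) = -[(15/41)·log₂(15/41) + (2/41)·log₂(2/41) + (15/41)·log₂(15/41) + (9/41)·log₂(9/41)]
  = 0.5307 + 0.2126 + 0.5307 + 0.4802 = 1.7542 bits

Marginal of Y (column sums):
  P(Y=0) = 3/41 + 1/41 + 13/41 + 3/41 = 20/41
  P(Y=1) = 12/41 + 1/41 + 2/41 + 6/41 = 21/41
H(X|Y) = Σ_y P(y)·H(X|Y=y):
  Y=0: P(Y=0) = 20/41, P(X|Y=0) = (3/20, 1/20, 13/20, 3/20) → H(X|Y=0) = 1.4412
  Y=1: P(Y=1) = 21/41, P(X|Y=1) = (4/7, 1/21, 2/21, 2/7) → H(X|Y=1) = 1.5100
H(X|Y) = (20/41)·1.4412 + (21/41)·1.5100 = 1.4764 bits

I(X;Y) = H(X) - H(X|Y) = 1.7542 - 1.4764 = 0.2778 bits

Cross-check via I(X;Y) = H(X) + H(Y) - H(X,Y): computing H(Y) from the column sums and H(X,Y) from the 8 cells in the same way gives H(Y) = 0.9996 bits and H(X,Y) = 2.4760 bits, so
I(X;Y) = 1.7542 + 0.9996 - 2.4760 = 0.2778 bits ✓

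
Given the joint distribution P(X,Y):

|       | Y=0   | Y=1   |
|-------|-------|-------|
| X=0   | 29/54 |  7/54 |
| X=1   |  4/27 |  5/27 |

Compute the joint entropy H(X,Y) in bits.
1.7224 bits

H(X,Y) = -Σ_{x,y} P(x,y) log₂ P(x,y). Per-cell terms -P(x,y)·log₂P(x,y):
  X=0: 0.4817, 0.3821
  X=1: 0.4081, 0.4505
Sum of the 4 terms: H(X,Y) = 1.7224 bits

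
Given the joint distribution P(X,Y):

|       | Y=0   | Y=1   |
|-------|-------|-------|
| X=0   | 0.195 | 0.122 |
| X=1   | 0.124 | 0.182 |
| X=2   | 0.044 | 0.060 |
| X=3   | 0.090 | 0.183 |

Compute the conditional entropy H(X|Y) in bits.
1.8602 bits

H(X|Y) = H(X,Y) - H(Y)

H(X,Y) = -Σ_{x,y} P(x,y) log₂ P(x,y). Per-cell terms -P(x,y)·log₂P(x,y):
  X=0: 0.45990, 0.37028
  X=1: 0.37344, 0.44735
  X=2: 0.19828, 0.24353
  X=3: 0.31265, 0.44837
Sum of the 8 terms: H(X,Y) = 2.8538 bits

Marginal of Y (column sums):
  P(Y=0) = 0.195 + 0.124 + 0.044 + 0.090 = 0.453
  P(Y=1) = 0.122 + 0.182 + 0.060 + 0.183 = 0.547
H(Y) = -[0.453·log₂(0.453) + 0.547·log₂(0.547)]
  = 0.51751 + 0.47610 = 0.9936 bits

H(X|Y) = H(X,Y) - H(Y) = 2.8538 - 0.9936 = 1.8602 bits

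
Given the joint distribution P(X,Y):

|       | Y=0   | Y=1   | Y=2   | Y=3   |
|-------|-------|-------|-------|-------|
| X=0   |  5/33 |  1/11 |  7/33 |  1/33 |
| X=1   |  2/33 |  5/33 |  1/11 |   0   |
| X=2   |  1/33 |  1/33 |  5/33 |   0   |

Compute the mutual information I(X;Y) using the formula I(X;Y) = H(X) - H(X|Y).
0.1349 bits

I(X;Y) = H(X) - H(X|Y)

Marginal of X (row sums):
  P(X=0) = 5/33 + 1/11 + 7/33 + 1/33 = 16/33
  P(X=1) = 2/33 + 5/33 + 1/11 + 0 = 10/33
  P(X=2) = 1/33 + 1/33 + 5/33 + 0 = 7/33
H(X) = -[(16/33)·log₂(16/33) + (10/33)·log₂(10/33) + (7/33)·log₂(7/33)]
  = 0.5063729 + 0.5219594 + 0.4745235 = 1.502856 bits

Marginal of Y (column sums):
  P(Y=0) = 5/33 + 2/33 + 1/33 = 8/33
  P(Y=1) = 1/11 + 5/33 + 1/33 = 3/11
  P(Y=2) = 7/33 + 1/11 + 5/33 = 5/11
  P(Y=3) = 1/33 + 0 + 0 = 1/33
H(X|Y) = Σ_y P(y)·H(X|Y=y):
  Y=0: P(Y=0) = 8/33, P(X|Y=0) = (5/8, 1/4, 1/8) → H(X|Y=0) = 1.2987949
  Y=1: P(Y=1) = 3/11, P(X|Y=1) = (1/3, 5/9, 1/9) → H(X|Y=1) = 1.3516441
  Y=2: P(Y=2) = 5/11, P(X|Y=2) = (7/15, 1/5, 1/3) → H(X|Y=2) = 1.5058231
  Y=3: P(Y=3) = 1/33, P(X|Y=3) = (1, 0, 0) → H(X|Y=3) = 0.0000000
H(X|Y) = (8/33)·1.2987949 + (3/11)·1.3516441 + (5/11)·1.5058231 + (1/33)·0.0000000 = 1.367955 bits

I(X;Y) = H(X) - H(X|Y) = 1.502856 - 1.367955 = 0.1349 bits

Cross-check via I(X;Y) = H(X) + H(Y) - H(X,Y): computing H(Y) from the column sums and H(X,Y) from the 12 cells in the same way gives H(Y) = 1.676737 bits and H(X,Y) = 3.044692 bits, so
I(X;Y) = 1.502856 + 1.676737 - 3.044692 = 0.1349 bits ✓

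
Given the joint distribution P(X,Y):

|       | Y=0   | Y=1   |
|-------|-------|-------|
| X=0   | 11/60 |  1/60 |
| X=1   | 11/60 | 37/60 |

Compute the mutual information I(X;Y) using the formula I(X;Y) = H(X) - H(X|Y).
0.2441 bits

I(X;Y) = H(X) - H(X|Y)

Marginal of X (row sums):
  P(X=0) = 11/60 + 1/60 = 1/5
  P(X=1) = 11/60 + 37/60 = 4/5
H(X) = -[(1/5)·log₂(1/5) + (4/5)·log₂(4/5)]
  = 0.46439 + 0.25754 = 0.72193 bits

Marginal of Y (column sums):
  P(Y=0) = 11/60 + 11/60 = 11/30
  P(Y=1) = 1/60 + 37/60 = 19/30
H(X|Y) = Σ_y P(y)·H(X|Y=y):
  Y=0: P(Y=0) = 11/30, P(X|Y=0) = (1/2, 1/2) → H(X|Y=0) = 1.00000
  Y=1: P(Y=1) = 19/30, P(X|Y=1) = (1/38, 37/38) → H(X|Y=1) = 0.17557
H(X|Y) = (11/30)·1.00000 + (19/30)·0.17557 = 0.47786 bits

I(X;Y) = H(X) - H(X|Y) = 0.72193 - 0.47786 = 0.2441 bits

Cross-check via I(X;Y) = H(X) + H(Y) - H(X,Y): computing H(Y) from the column sums and H(X,Y) from the 4 cells in the same way gives H(Y) = 0.94808 bits and H(X,Y) = 1.42594 bits, so
I(X;Y) = 0.72193 + 0.94808 - 1.42594 = 0.2441 bits ✓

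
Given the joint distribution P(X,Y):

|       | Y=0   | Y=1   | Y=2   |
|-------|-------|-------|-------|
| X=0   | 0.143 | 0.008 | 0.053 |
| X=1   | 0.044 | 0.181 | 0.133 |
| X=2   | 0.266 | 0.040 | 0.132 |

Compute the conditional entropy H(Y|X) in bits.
1.2728 bits

H(Y|X) = H(X,Y) - H(X)

H(X,Y) = -Σ_{x,y} P(x,y) log₂ P(x,y). Per-cell terms -P(x,y)·log₂P(x,y):
  X=0: 0.40125, 0.05573, 0.22461
  X=1: 0.19828, 0.44633, 0.38710
  X=2: 0.50819, 0.18575, 0.38562
Sum of the 9 terms: H(X,Y) = 2.79286 bits

Marginal of X (row sums):
  P(X=0) = 0.143 + 0.008 + 0.053 = 0.204
  P(X=1) = 0.044 + 0.181 + 0.133 = 0.358
  P(X=2) = 0.266 + 0.040 + 0.132 = 0.438
H(X) = -[0.204·log₂(0.204) + 0.358·log₂(0.358) + 0.438·log₂(0.438)]
  = 0.46785 + 0.53054 + 0.52166 = 1.52005 bits

H(Y|X) = H(X,Y) - H(X) = 2.79286 - 1.52005 = 1.2728 bits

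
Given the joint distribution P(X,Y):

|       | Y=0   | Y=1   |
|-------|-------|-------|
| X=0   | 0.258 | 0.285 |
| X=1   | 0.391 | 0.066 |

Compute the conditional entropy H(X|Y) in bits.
0.8740 bits

H(X|Y) = H(X,Y) - H(Y)

H(X,Y) = -Σ_{x,y} P(x,y) log₂ P(x,y). Per-cell terms -P(x,y)·log₂P(x,y):
  X=0: 0.504276, 0.516125
  X=1: 0.529711, 0.258812
Sum of the 4 terms: H(X,Y) = 1.80892 bits

Marginal of Y (column sums):
  P(Y=0) = 0.258 + 0.391 = 0.649
  P(Y=1) = 0.285 + 0.066 = 0.351
H(Y) = -[0.649·log₂(0.649) + 0.351·log₂(0.351)]
  = 0.404788 + 0.530170 = 0.93496 bits

H(X|Y) = H(X,Y) - H(Y) = 1.80892 - 0.93496 = 0.8740 bits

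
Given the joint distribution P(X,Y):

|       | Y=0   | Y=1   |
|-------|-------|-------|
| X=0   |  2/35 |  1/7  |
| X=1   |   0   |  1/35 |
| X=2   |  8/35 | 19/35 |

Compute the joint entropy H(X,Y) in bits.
1.7487 bits

H(X,Y) = -Σ_{x,y} P(x,y) log₂ P(x,y). Per-cell terms -P(x,y)·log₂P(x,y):
  X=0: 0.23596, 0.40105
  X=1: 0.00000, 0.14655
  X=2: 0.48669, 0.47845
  (cells with P = 0 contribute 0)
Sum of the 6 terms: H(X,Y) = 1.7487 bits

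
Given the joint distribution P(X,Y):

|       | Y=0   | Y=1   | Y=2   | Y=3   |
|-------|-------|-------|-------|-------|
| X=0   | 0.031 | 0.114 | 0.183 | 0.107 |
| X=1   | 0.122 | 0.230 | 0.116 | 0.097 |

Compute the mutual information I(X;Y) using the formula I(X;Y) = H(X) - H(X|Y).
0.0696 bits

I(X;Y) = H(X) - H(X|Y)

Marginal of X (row sums):
  P(X=0) = 0.031 + 0.114 + 0.183 + 0.107 = 0.435
  P(X=1) = 0.122 + 0.230 + 0.116 + 0.097 = 0.565
H(X) = -[0.435·log₂(0.435) + 0.565·log₂(0.565)]
  = 0.5224 + 0.4654 = 0.9878 bits

Marginal of Y (column sums):
  P(Y=0) = 0.031 + 0.122 = 0.153
  P(Y=1) = 0.114 + 0.230 = 0.344
  P(Y=2) = 0.183 + 0.116 = 0.299
  P(Y=3) = 0.107 + 0.097 = 0.204
H(X|Y) = Σ_y P(y)·H(X|Y=y):
  Y=0: P(Y=0) = 0.153, P(X|Y=0) = (31/153, 122/153) → H(X|Y=0) = 0.7271
  Y=1: P(Y=1) = 0.344, P(X|Y=1) = (57/172, 115/172) → H(X|Y=1) = 0.9163
  Y=2: P(Y=2) = 0.299, P(X|Y=2) = (183/299, 116/299) → H(X|Y=2) = 0.9635
  Y=3: P(Y=3) = 0.204, P(X|Y=3) = (107/204, 97/204) → H(X|Y=3) = 0.9983
H(X|Y) = 0.153·0.7271 + 0.344·0.9163 + 0.299·0.9635 + 0.204·0.9983 = 0.9182 bits

I(X;Y) = H(X) - H(X|Y) = 0.9878 - 0.9182 = 0.0696 bits

Cross-check via I(X;Y) = H(X) + H(Y) - H(X,Y): computing H(Y) from the column sums and H(X,Y) from the 8 cells in the same way gives H(Y) = 1.9326 bits and H(X,Y) = 2.8508 bits, so
I(X;Y) = 0.9878 + 1.9326 - 2.8508 = 0.0696 bits ✓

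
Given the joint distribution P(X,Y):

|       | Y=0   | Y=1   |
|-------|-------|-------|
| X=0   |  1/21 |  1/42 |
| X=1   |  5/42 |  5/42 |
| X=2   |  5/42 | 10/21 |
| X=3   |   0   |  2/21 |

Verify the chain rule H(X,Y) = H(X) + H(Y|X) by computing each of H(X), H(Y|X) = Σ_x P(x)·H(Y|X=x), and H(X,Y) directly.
H(X) = 1.5335 bits, H(Y|X) = 0.7334 bits, H(X,Y) = 2.2669 bits

Marginal of X (row sums):
  P(X=0) = 1/21 + 1/42 = 1/14
  P(X=1) = 5/42 + 5/42 = 5/21
  P(X=2) = 5/42 + 10/21 = 25/42
  P(X=3) = 0 + 2/21 = 2/21
H(X) = -[(1/14)·log₂(1/14) + (5/21)·log₂(5/21) + (25/42)·log₂(25/42) + (2/21)·log₂(2/21)]
  = 0.2720 + 0.4929 + 0.4455 + 0.3231 = 1.5335 bits

H(Y|X) = Σ_x P(x)·H(Y|X=x):
  X=0: P(X=0) = 1/14, P(Y|X=0) = (2/3, 1/3) → H(Y|X=0) = 0.9183
  X=1: P(X=1) = 5/21, P(Y|X=1) = (1/2, 1/2) → H(Y|X=1) = 1.0000
  X=2: P(X=2) = 25/42, P(Y|X=2) = (1/5, 4/5) → H(Y|X=2) = 0.7219
  X=3: P(X=3) = 2/21, P(Y|X=3) = (0, 1) → H(Y|X=3) = 0.0000
H(Y|X) = (1/14)·0.9183 + (5/21)·1.0000 + (25/42)·0.7219 + (2/21)·0.0000 = 0.7334 bits

H(X,Y) = -Σ_{x,y} P(x,y) log₂ P(x,y). Per-cell terms -P(x,y)·log₂P(x,y):
  X=0: 0.2092, 0.1284
  X=1: 0.3655, 0.3655
  X=2: 0.3655, 0.5097
  X=3: 0.0000, 0.3231
  (cells with P = 0 contribute 0)
Sum of the 8 terms: H(X,Y) = 2.2669 bits

Chain rule check:
  H(X) + H(Y|X) = 1.5335 + 0.7334 = 2.2669 bits
  H(X,Y) = 2.2669 bits
✓ Chain rule verified.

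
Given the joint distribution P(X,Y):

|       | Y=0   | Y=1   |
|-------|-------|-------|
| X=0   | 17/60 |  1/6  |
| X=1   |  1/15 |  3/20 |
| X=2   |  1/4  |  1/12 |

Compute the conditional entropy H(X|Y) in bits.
1.4451 bits

H(X|Y) = H(X,Y) - H(Y)

H(X,Y) = -Σ_{x,y} P(x,y) log₂ P(x,y). Per-cell terms -P(x,y)·log₂P(x,y):
  X=0: 0.51550, 0.43083
  X=1: 0.26046, 0.41054
  X=2: 0.50000, 0.29875
Sum of the 6 terms: H(X,Y) = 2.41608 bits

Marginal of Y (column sums):
  P(Y=0) = 17/60 + 1/15 + 1/4 = 3/5
  P(Y=1) = 1/6 + 3/20 + 1/12 = 2/5
H(Y) = -[(3/5)·log₂(3/5) + (2/5)·log₂(2/5)]
  = 0.44218 + 0.52877 = 0.97095 bits

H(X|Y) = H(X,Y) - H(Y) = 2.41608 - 0.97095 = 1.4451 bits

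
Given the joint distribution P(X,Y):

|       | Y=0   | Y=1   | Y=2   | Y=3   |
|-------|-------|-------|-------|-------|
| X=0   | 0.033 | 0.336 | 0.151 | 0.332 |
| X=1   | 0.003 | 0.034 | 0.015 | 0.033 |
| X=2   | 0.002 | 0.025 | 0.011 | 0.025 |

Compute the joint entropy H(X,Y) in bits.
2.4309 bits

H(X,Y) = -Σ_{x,y} P(x,y) log₂ P(x,y). Per-cell terms -P(x,y)·log₂P(x,y):
  X=0: 0.16241, 0.52868, 0.41183, 0.52813
  X=1: 0.02514, 0.16586, 0.09088, 0.16241
  X=2: 0.01793, 0.13305, 0.07157, 0.13305
Sum of the 12 terms: H(X,Y) = 2.4309 bits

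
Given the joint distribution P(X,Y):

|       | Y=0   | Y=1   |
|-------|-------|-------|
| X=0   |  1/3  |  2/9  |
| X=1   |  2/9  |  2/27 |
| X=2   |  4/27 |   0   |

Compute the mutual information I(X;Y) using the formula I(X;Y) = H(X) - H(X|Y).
0.0969 bits

I(X;Y) = H(X) - H(X|Y)

Marginal of X (row sums):
  P(X=0) = 1/3 + 2/9 = 5/9
  P(X=1) = 2/9 + 2/27 = 8/27
  P(X=2) = 4/27 + 0 = 4/27
H(X) = -[(5/9)·log₂(5/9) + (8/27)·log₂(8/27) + (4/27)·log₂(4/27)]
  = 0.4711 + 0.5200 + 0.4081 = 1.3992 bits

Marginal of Y (column sums):
  P(Y=0) = 1/3 + 2/9 + 4/27 = 19/27
  P(Y=1) = 2/9 + 2/27 + 0 = 8/27
H(X|Y) = Σ_y P(y)·H(X|Y=y):
  Y=0: P(Y=0) = 19/27, P(X|Y=0) = (9/19, 6/19, 4/19) → H(X|Y=0) = 1.5090
  Y=1: P(Y=1) = 8/27, P(X|Y=1) = (3/4, 1/4, 0) → H(X|Y=1) = 0.8113
H(X|Y) = (19/27)·1.5090 + (8/27)·0.8113 = 1.3023 bits

I(X;Y) = H(X) - H(X|Y) = 1.3992 - 1.3023 = 0.0969 bits

Cross-check via I(X;Y) = H(X) + H(Y) - H(X,Y): computing H(Y) from the column sums and H(X,Y) from the 6 cells in the same way gives H(Y) = 0.8767 bits and H(X,Y) = 2.1790 bits, so
I(X;Y) = 1.3992 + 0.8767 - 2.1790 = 0.0969 bits ✓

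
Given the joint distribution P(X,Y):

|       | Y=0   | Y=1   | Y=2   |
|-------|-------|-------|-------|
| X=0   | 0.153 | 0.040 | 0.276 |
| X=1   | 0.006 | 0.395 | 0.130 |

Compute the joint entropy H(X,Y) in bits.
2.0690 bits

H(X,Y) = -Σ_{x,y} P(x,y) log₂ P(x,y). Per-cell terms -P(x,y)·log₂P(x,y):
  X=0: 0.4144, 0.1858, 0.5126
  X=1: 0.0443, 0.5293, 0.3826
Sum of the 6 terms: H(X,Y) = 2.0690 bits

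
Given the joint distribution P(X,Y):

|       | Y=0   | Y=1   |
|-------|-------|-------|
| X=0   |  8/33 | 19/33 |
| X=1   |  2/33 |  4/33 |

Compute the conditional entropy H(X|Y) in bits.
0.6834 bits

H(X|Y) = H(X,Y) - H(Y)

H(X,Y) = -Σ_{x,y} P(x,y) log₂ P(x,y). Per-cell terms -P(x,y)·log₂P(x,y):
  X=0: 0.4956107, 0.4585717
  X=1: 0.2451148, 0.3690175
Sum of the 4 terms: H(X,Y) = 1.568315 bits

Marginal of Y (column sums):
  P(Y=0) = 8/33 + 2/33 = 10/33
  P(Y=1) = 19/33 + 4/33 = 23/33
H(Y) = -[(10/33)·log₂(10/33) + (23/33)·log₂(23/33)]
  = 0.5219594 + 0.3630042 = 0.884964 bits

H(X|Y) = H(X,Y) - H(Y) = 1.568315 - 0.884964 = 0.6834 bits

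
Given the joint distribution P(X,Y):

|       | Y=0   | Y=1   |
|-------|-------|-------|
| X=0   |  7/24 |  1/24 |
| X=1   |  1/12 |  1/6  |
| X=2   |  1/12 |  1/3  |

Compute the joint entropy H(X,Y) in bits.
2.2662 bits

H(X,Y) = -Σ_{x,y} P(x,y) log₂ P(x,y). Per-cell terms -P(x,y)·log₂P(x,y):
  X=0: 0.51847, 0.19104
  X=1: 0.29875, 0.43083
  X=2: 0.29875, 0.52832
Sum of the 6 terms: H(X,Y) = 2.2662 bits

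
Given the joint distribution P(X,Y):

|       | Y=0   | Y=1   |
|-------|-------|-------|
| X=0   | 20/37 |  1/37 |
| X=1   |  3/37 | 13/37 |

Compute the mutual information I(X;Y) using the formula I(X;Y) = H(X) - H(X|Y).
0.4991 bits

I(X;Y) = H(X) - H(X|Y)

Marginal of X (row sums):
  P(X=0) = 20/37 + 1/37 = 21/37
  P(X=1) = 3/37 + 13/37 = 16/37
H(X) = -[(21/37)·log₂(21/37) + (16/37)·log₂(16/37)]
  = 0.4638 + 0.5230 = 0.9868 bits

Marginal of Y (column sums):
  P(Y=0) = 20/37 + 3/37 = 23/37
  P(Y=1) = 1/37 + 13/37 = 14/37
H(X|Y) = Σ_y P(y)·H(X|Y=y):
  Y=0: P(Y=0) = 23/37, P(X|Y=0) = (20/23, 3/23) → H(X|Y=0) = 0.5586
  Y=1: P(Y=1) = 14/37, P(X|Y=1) = (1/14, 13/14) → H(X|Y=1) = 0.3712
H(X|Y) = (23/37)·0.5586 + (14/37)·0.3712 = 0.4877 bits

I(X;Y) = H(X) - H(X|Y) = 0.9868 - 0.4877 = 0.4991 bits

Cross-check via I(X;Y) = H(X) + H(Y) - H(X,Y): computing H(Y) from the column sums and H(X,Y) from the 4 cells in the same way gives H(Y) = 0.9569 bits and H(X,Y) = 1.4446 bits, so
I(X;Y) = 0.9868 + 0.9569 - 1.4446 = 0.4991 bits ✓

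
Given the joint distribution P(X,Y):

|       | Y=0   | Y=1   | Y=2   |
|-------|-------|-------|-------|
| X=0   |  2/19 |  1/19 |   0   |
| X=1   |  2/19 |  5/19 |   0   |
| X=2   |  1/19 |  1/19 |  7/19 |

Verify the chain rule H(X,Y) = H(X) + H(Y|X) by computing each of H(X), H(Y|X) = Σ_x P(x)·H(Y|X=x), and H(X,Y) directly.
H(X) = 1.4618 bits, H(Y|X) = 0.9302 bits, H(X,Y) = 2.3921 bits

Marginal of X (row sums):
  P(X=0) = 2/19 + 1/19 + 0 = 3/19
  P(X=1) = 2/19 + 5/19 + 0 = 7/19
  P(X=2) = 1/19 + 1/19 + 7/19 = 9/19
H(X) = -[(3/19)·log₂(3/19) + (7/19)·log₂(7/19) + (9/19)·log₂(9/19)]
  = 0.4205 + 0.5307 + 0.5106 = 1.4618 bits

H(Y|X) = Σ_x P(x)·H(Y|X=x):
  X=0: P(X=0) = 3/19, P(Y|X=0) = (2/3, 1/3, 0) → H(Y|X=0) = 0.9183
  X=1: P(X=1) = 7/19, P(Y|X=1) = (2/7, 5/7, 0) → H(Y|X=1) = 0.8631
  X=2: P(X=2) = 9/19, P(Y|X=2) = (1/9, 1/9, 7/9) → H(Y|X=2) = 0.9864
H(Y|X) = (3/19)·0.9183 + (7/19)·0.8631 + (9/19)·0.9864 = 0.9302 bits

H(X,Y) = -Σ_{x,y} P(x,y) log₂ P(x,y). Per-cell terms -P(x,y)·log₂P(x,y):
  X=0: 0.3419, 0.2236, 0.0000
  X=1: 0.3419, 0.5068, 0.0000
  X=2: 0.2236, 0.2236, 0.5307
  (cells with P = 0 contribute 0)
Sum of the 9 terms: H(X,Y) = 2.3921 bits

Chain rule check:
  H(X) + H(Y|X) = 1.4618 + 0.9302 = 2.3920 bits
  H(X,Y) = 2.3921 bits
✓ Chain rule verified (Δ = 0.0001 is 4-dp rounding noise: each of the three values was rounded independently).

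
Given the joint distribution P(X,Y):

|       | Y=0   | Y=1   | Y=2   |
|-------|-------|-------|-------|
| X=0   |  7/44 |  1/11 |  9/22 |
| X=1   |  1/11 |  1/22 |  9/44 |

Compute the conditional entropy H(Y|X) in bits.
1.3238 bits

H(Y|X) = H(X,Y) - H(X)

H(X,Y) = -Σ_{x,y} P(x,y) log₂ P(x,y). Per-cell terms -P(x,y)·log₂P(x,y):
  X=0: 0.4219213, 0.3144938, 0.5275254
  X=1: 0.3144938, 0.2027014, 0.4683082
Sum of the 6 terms: H(X,Y) = 2.249444 bits

Marginal of X (row sums):
  P(X=0) = 7/44 + 1/11 + 9/22 = 29/44
  P(X=1) = 1/11 + 1/22 + 9/44 = 15/44
H(X) = -[(29/44)·log₂(29/44) + (15/44)·log₂(15/44)]
  = 0.3964106 + 0.5292753 = 0.925686 bits

H(Y|X) = H(X,Y) - H(X) = 2.249444 - 0.925686 = 1.3238 bits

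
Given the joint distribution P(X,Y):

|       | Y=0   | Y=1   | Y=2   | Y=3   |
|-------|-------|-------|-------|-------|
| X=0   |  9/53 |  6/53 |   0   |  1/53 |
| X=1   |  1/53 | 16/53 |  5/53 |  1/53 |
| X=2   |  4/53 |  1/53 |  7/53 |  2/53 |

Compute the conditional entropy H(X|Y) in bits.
1.1144 bits

H(X|Y) = H(X,Y) - H(Y)

H(X,Y) = -Σ_{x,y} P(x,y) log₂ P(x,y). Per-cell terms -P(x,y)·log₂P(x,y):
  X=0: 0.43438, 0.35581, 0.00000, 0.10807
  X=1: 0.10807, 0.52164, 0.32132, 0.10807
  X=2: 0.28135, 0.10807, 0.38574, 0.17841
  (cells with P = 0 contribute 0)
Sum of the 12 terms: H(X,Y) = 2.9109 bits

Marginal of Y (column sums):
  P(Y=0) = 9/53 + 1/53 + 4/53 = 14/53
  P(Y=1) = 6/53 + 16/53 + 1/53 = 23/53
  P(Y=2) = 0 + 5/53 + 7/53 = 12/53
  P(Y=3) = 1/53 + 1/53 + 2/53 = 4/53
H(Y) = -[(14/53)·log₂(14/53) + (23/53)·log₂(23/53) + (12/53)·log₂(12/53) + (4/53)·log₂(4/53)]
  = 0.50732 + 0.52265 + 0.48520 + 0.28135 = 1.7965 bits

H(X|Y) = H(X,Y) - H(Y) = 2.9109 - 1.7965 = 1.1144 bits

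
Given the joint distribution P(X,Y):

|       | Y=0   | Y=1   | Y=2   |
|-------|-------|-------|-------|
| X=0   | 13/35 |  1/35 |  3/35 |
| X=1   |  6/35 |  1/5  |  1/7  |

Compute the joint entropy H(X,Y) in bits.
2.2827 bits

H(X,Y) = -Σ_{x,y} P(x,y) log₂ P(x,y). Per-cell terms -P(x,y)·log₂P(x,y):
  X=0: 0.53071, 0.14655, 0.30380
  X=1: 0.43617, 0.46439, 0.40105
Sum of the 6 terms: H(X,Y) = 2.2827 bits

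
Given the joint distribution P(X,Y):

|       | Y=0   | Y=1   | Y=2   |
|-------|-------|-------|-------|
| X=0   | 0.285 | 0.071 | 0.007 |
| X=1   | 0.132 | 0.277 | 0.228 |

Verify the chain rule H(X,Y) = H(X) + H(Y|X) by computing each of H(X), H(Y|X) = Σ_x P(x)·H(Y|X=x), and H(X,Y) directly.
H(X) = 0.9451 bits, H(Y|X) = 1.2770 bits, H(X,Y) = 2.2221 bits

Marginal of X (row sums):
  P(X=0) = 0.285 + 0.071 + 0.007 = 0.363
  P(X=1) = 0.132 + 0.277 + 0.228 = 0.637
H(X) = -[0.363·log₂(0.363) + 0.637·log₂(0.637)]
  = 0.53069 + 0.41445 = 0.9451 bits

H(Y|X) = Σ_x P(x)·H(Y|X=x):
  X=0: P(X=0) = 0.363, P(Y|X=0) = (95/121, 71/363, 7/363) → H(Y|X=0) = 0.84430
  X=1: P(X=1) = 0.637, P(Y|X=1) = (132/637, 277/637, 228/637) → H(Y|X=1) = 1.52352
H(Y|X) = 0.363·0.84430 + 0.637·1.52352 = 1.2770 bits

H(X,Y) = -Σ_{x,y} P(x,y) log₂ P(x,y). Per-cell terms -P(x,y)·log₂P(x,y):
  X=0: 0.51613, 0.27094, 0.05011
  X=1: 0.38562, 0.51302, 0.48630
Sum of the 6 terms: H(X,Y) = 2.2221 bits

Chain rule check:
  H(X) + H(Y|X) = 0.9451 + 1.2770 = 2.2221 bits
  H(X,Y) = 2.2221 bits
✓ Chain rule verified.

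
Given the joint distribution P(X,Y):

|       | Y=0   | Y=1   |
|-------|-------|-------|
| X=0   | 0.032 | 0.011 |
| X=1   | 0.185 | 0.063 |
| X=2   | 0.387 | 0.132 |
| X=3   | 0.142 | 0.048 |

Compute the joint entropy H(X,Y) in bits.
2.4579 bits

H(X,Y) = -Σ_{x,y} P(x,y) log₂ P(x,y). Per-cell terms -P(x,y)·log₂P(x,y):
  X=0: 0.15891, 0.07157
  X=1: 0.45036, 0.25128
  X=2: 0.53003, 0.38562
  X=3: 0.39988, 0.21028
Sum of the 8 terms: H(X,Y) = 2.4579 bits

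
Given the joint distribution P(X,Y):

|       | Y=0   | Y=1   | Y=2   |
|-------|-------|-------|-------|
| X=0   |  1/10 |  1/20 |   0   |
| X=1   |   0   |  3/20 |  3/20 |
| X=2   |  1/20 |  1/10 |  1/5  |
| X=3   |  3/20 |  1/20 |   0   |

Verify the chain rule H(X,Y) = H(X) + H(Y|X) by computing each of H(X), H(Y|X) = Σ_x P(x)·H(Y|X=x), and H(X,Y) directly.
H(X) = 1.9261 bits, H(Y|X) = 1.0826 bits, H(X,Y) = 3.0087 bits

Marginal of X (row sums):
  P(X=0) = 1/10 + 1/20 + 0 = 3/20
  P(X=1) = 0 + 3/20 + 3/20 = 3/10
  P(X=2) = 1/20 + 1/10 + 1/5 = 7/20
  P(X=3) = 3/20 + 1/20 + 0 = 1/5
H(X) = -[(3/20)·log₂(3/20) + (3/10)·log₂(3/10) + (7/20)·log₂(7/20) + (1/5)·log₂(1/5)]
  = 0.41054 + 0.52109 + 0.53010 + 0.46439 = 1.9261 bits

H(Y|X) = Σ_x P(x)·H(Y|X=x):
  X=0: P(X=0) = 3/20, P(Y|X=0) = (2/3, 1/3, 0) → H(Y|X=0) = 0.91830
  X=1: P(X=1) = 3/10, P(Y|X=1) = (0, 1/2, 1/2) → H(Y|X=1) = 1.00000
  X=2: P(X=2) = 7/20, P(Y|X=2) = (1/7, 2/7, 4/7) → H(Y|X=2) = 1.37878
  X=3: P(X=3) = 1/5, P(Y|X=3) = (3/4, 1/4, 0) → H(Y|X=3) = 0.81128
H(Y|X) = (3/20)·0.91830 + (3/10)·1.00000 + (7/20)·1.37878 + (1/5)·0.81128 = 1.0826 bits

H(X,Y) = -Σ_{x,y} P(x,y) log₂ P(x,y). Per-cell terms -P(x,y)·log₂P(x,y):
  X=0: 0.33219, 0.21610, 0.00000
  X=1: 0.00000, 0.41054, 0.41054
  X=2: 0.21610, 0.33219, 0.46439
  X=3: 0.41054, 0.21610, 0.00000
  (cells with P = 0 contribute 0)
Sum of the 12 terms: H(X,Y) = 3.0087 bits

Chain rule check:
  H(X) + H(Y|X) = 1.9261 + 1.0826 = 3.0087 bits
  H(X,Y) = 3.0087 bits
✓ Chain rule verified.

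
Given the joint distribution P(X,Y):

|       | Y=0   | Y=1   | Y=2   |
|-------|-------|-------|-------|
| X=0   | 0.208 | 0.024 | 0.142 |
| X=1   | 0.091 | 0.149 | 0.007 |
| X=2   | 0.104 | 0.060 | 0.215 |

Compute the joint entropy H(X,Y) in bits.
2.8342 bits

H(X,Y) = -Σ_{x,y} P(x,y) log₂ P(x,y). Per-cell terms -P(x,y)·log₂P(x,y):
  X=0: 0.47119, 0.12914, 0.39988
  X=1: 0.31468, 0.40925, 0.05011
  X=2: 0.33960, 0.24353, 0.47678
Sum of the 9 terms: H(X,Y) = 2.8342 bits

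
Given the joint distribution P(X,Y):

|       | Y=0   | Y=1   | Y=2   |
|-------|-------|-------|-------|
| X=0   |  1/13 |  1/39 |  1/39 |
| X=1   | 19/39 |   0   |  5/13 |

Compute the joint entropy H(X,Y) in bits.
1.5913 bits

H(X,Y) = -Σ_{x,y} P(x,y) log₂ P(x,y). Per-cell terms -P(x,y)·log₂P(x,y):
  X=0: 0.28465, 0.13552, 0.13552
  X=1: 0.50544, 0.00000, 0.53020
  (cells with P = 0 contribute 0)
Sum of the 6 terms: H(X,Y) = 1.5913 bits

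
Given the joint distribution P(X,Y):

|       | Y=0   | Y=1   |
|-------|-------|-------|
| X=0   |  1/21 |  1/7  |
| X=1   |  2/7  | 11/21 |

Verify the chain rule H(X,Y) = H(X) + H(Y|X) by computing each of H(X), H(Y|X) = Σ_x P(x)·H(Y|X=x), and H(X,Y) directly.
H(X) = 0.7025 bits, H(Y|X) = 0.9128 bits, H(X,Y) = 1.6153 bits

Marginal of X (row sums):
  P(X=0) = 1/21 + 1/7 = 4/21
  P(X=1) = 2/7 + 11/21 = 17/21
H(X) = -[(4/21)·log₂(4/21) + (17/21)·log₂(17/21)]
  = 0.4556795 + 0.2467870 = 0.7025 bits

H(Y|X) = Σ_x P(x)·H(Y|X=x):
  X=0: P(X=0) = 4/21, P(Y|X=0) = (1/4, 3/4) → H(Y|X=0) = 0.8112781
  X=1: P(X=1) = 17/21, P(Y|X=1) = (6/17, 11/17) → H(Y|X=1) = 0.9366674
H(Y|X) = (4/21)·0.8112781 + (17/21)·0.9366674 = 0.9128 bits

H(X,Y) = -Σ_{x,y} P(x,y) log₂ P(x,y). Per-cell terms -P(x,y)·log₂P(x,y):
  X=0: 0.2091580, 0.4010507
  X=1: 0.5163871, 0.4886545
Sum of the 4 terms: H(X,Y) = 1.6153 bits

Chain rule check:
  H(X) + H(Y|X) = 0.7025 + 0.9128 = 1.6153 bits
  H(X,Y) = 1.6153 bits
✓ Chain rule verified.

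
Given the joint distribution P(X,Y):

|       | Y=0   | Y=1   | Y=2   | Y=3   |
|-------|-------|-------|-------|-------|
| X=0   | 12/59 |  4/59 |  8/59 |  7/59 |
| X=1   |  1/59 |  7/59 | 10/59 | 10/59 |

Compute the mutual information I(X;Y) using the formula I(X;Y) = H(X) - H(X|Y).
0.1516 bits

I(X;Y) = H(X) - H(X|Y)

Marginal of X (row sums):
  P(X=0) = 12/59 + 4/59 + 8/59 + 7/59 = 31/59
  P(X=1) = 1/59 + 7/59 + 10/59 + 10/59 = 28/59
H(X) = -[(31/59)·log₂(31/59) + (28/59)·log₂(28/59)]
  = 0.4878 + 0.5103 = 0.9981 bits

Marginal of Y (column sums):
  P(Y=0) = 12/59 + 1/59 = 13/59
  P(Y=1) = 4/59 + 7/59 = 11/59
  P(Y=2) = 8/59 + 10/59 = 18/59
  P(Y=3) = 7/59 + 10/59 = 17/59
H(X|Y) = Σ_y P(y)·H(X|Y=y):
  Y=0: P(Y=0) = 13/59, P(X|Y=0) = (12/13, 1/13) → H(X|Y=0) = 0.3912
  Y=1: P(Y=1) = 11/59, P(X|Y=1) = (4/11, 7/11) → H(X|Y=1) = 0.9457
  Y=2: P(Y=2) = 18/59, P(X|Y=2) = (4/9, 5/9) → H(X|Y=2) = 0.9911
  Y=3: P(Y=3) = 17/59, P(X|Y=3) = (7/17, 10/17) → H(X|Y=3) = 0.9774
H(X|Y) = (13/59)·0.3912 + (11/59)·0.9457 + (18/59)·0.9911 + (17/59)·0.9774 = 0.8465 bits

I(X;Y) = H(X) - H(X|Y) = 0.9981 - 0.8465 = 0.1516 bits

Cross-check via I(X;Y) = H(X) + H(Y) - H(X,Y): computing H(Y) from the column sums and H(X,Y) from the 8 cells in the same way gives H(Y) = 1.9724 bits and H(X,Y) = 2.8189 bits, so
I(X;Y) = 0.9981 + 1.9724 - 2.8189 = 0.1516 bits ✓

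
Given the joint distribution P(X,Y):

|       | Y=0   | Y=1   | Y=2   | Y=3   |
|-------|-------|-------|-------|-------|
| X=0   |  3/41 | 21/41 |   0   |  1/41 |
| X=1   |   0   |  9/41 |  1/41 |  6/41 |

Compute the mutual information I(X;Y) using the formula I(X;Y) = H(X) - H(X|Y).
0.2191 bits

I(X;Y) = H(X) - H(X|Y)

Marginal of X (row sums):
  P(X=0) = 3/41 + 21/41 + 0 + 1/41 = 25/41
  P(X=1) = 0 + 9/41 + 1/41 + 6/41 = 16/41
H(X) = -[(25/41)·log₂(25/41) + (16/41)·log₂(16/41)]
  = 0.43518 + 0.52978 = 0.96496 bits

Marginal of Y (column sums):
  P(Y=0) = 3/41 + 0 = 3/41
  P(Y=1) = 21/41 + 9/41 = 30/41
  P(Y=2) = 0 + 1/41 = 1/41
  P(Y=3) = 1/41 + 6/41 = 7/41
H(X|Y) = Σ_y P(y)·H(X|Y=y):
  Y=0: P(Y=0) = 3/41, P(X|Y=0) = (1, 0) → H(X|Y=0) = 0.00000
  Y=1: P(Y=1) = 30/41, P(X|Y=1) = (7/10, 3/10) → H(X|Y=1) = 0.88129
  Y=2: P(Y=2) = 1/41, P(X|Y=2) = (0, 1) → H(X|Y=2) = 0.00000
  Y=3: P(Y=3) = 7/41, P(X|Y=3) = (1/7, 6/7) → H(X|Y=3) = 0.59167
H(X|Y) = (3/41)·0.00000 + (30/41)·0.88129 + (1/41)·0.00000 + (7/41)·0.59167 = 0.74586 bits

I(X;Y) = H(X) - H(X|Y) = 0.96496 - 0.74586 = 0.2191 bits

Cross-check via I(X;Y) = H(X) + H(Y) - H(X,Y): computing H(Y) from the column sums and H(X,Y) from the 8 cells in the same way gives H(Y) = 1.17187 bits and H(X,Y) = 1.91773 bits, so
I(X;Y) = 0.96496 + 1.17187 - 1.91773 = 0.2191 bits ✓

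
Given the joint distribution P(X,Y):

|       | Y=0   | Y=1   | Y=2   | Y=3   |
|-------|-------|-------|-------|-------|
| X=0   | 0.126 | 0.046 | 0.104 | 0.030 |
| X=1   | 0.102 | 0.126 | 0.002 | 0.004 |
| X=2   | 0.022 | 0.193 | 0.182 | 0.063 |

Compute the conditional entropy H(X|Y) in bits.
1.2379 bits

H(X|Y) = H(X,Y) - H(Y)

H(X,Y) = -Σ_{x,y} P(x,y) log₂ P(x,y). Per-cell terms -P(x,y)·log₂P(x,y):
  X=0: 0.37655, 0.20434, 0.33960, 0.15177
  X=1: 0.33592, 0.37655, 0.01793, 0.03186
  X=2: 0.12114, 0.45805, 0.44735, 0.25128
Sum of the 12 terms: H(X,Y) = 3.1123 bits

Marginal of Y (column sums):
  P(Y=0) = 0.126 + 0.102 + 0.022 = 0.250
  P(Y=1) = 0.046 + 0.126 + 0.193 = 0.365
  P(Y=2) = 0.104 + 0.002 + 0.182 = 0.288
  P(Y=3) = 0.030 + 0.004 + 0.063 = 0.097
H(Y) = -[0.250·log₂(0.250) + 0.365·log₂(0.365) + 0.288·log₂(0.288) + 0.097·log₂(0.097)]
  = 0.50000 + 0.53072 + 0.51721 + 0.32649 = 1.8744 bits

H(X|Y) = H(X,Y) - H(Y) = 3.1123 - 1.8744 = 1.2379 bits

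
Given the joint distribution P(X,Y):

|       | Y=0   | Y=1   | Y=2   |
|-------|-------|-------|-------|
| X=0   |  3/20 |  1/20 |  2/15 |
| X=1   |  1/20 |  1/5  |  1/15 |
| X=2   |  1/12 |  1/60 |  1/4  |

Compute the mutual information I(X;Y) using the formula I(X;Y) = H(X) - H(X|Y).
0.2738 bits

I(X;Y) = H(X) - H(X|Y)

Marginal of X (row sums):
  P(X=0) = 3/20 + 1/20 + 2/15 = 1/3
  P(X=1) = 1/20 + 1/5 + 1/15 = 19/60
  P(X=2) = 1/12 + 1/60 + 1/4 = 7/20
H(X) = -[(1/3)·log₂(1/3) + (19/60)·log₂(19/60) + (7/20)·log₂(7/20)]
  = 0.52832 + 0.52534 + 0.53010 = 1.5838 bits

Marginal of Y (column sums):
  P(Y=0) = 3/20 + 1/20 + 1/12 = 17/60
  P(Y=1) = 1/20 + 1/5 + 1/60 = 4/15
  P(Y=2) = 2/15 + 1/15 + 1/4 = 9/20
H(X|Y) = Σ_y P(y)·H(X|Y=y):
  Y=0: P(Y=0) = 17/60, P(X|Y=0) = (9/17, 3/17, 5/17) → H(X|Y=0) = 1.44665
  Y=1: P(Y=1) = 4/15, P(X|Y=1) = (3/16, 3/4, 1/16) → H(X|Y=1) = 1.01410
  Y=2: P(Y=2) = 9/20, P(X|Y=2) = (8/27, 4/27, 5/9) → H(X|Y=2) = 1.39921
H(X|Y) = (17/60)·1.44665 + (4/15)·1.01410 + (9/20)·1.39921 = 1.3100 bits

I(X;Y) = H(X) - H(X|Y) = 1.5838 - 1.3100 = 0.2738 bits

Cross-check via I(X;Y) = H(X) + H(Y) - H(X,Y): computing H(Y) from the column sums and H(X,Y) from the 9 cells in the same way gives H(Y) = 1.5424 bits and H(X,Y) = 2.8524 bits, so
I(X;Y) = 1.5838 + 1.5424 - 2.8524 = 0.2738 bits ✓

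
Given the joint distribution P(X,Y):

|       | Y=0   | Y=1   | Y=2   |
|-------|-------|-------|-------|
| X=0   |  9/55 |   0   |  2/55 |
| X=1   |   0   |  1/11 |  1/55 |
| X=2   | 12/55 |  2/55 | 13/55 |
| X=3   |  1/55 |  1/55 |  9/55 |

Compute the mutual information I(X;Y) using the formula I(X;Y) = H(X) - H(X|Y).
0.4285 bits

I(X;Y) = H(X) - H(X|Y)

Marginal of X (row sums):
  P(X=0) = 9/55 + 0 + 2/55 = 1/5
  P(X=1) = 0 + 1/11 + 1/55 = 6/55
  P(X=2) = 12/55 + 2/55 + 13/55 = 27/55
  P(X=3) = 1/55 + 1/55 + 9/55 = 1/5
H(X) = -[(1/5)·log₂(1/5) + (6/55)·log₂(6/55) + (27/55)·log₂(27/55) + (1/5)·log₂(1/5)]
  = 0.4644 + 0.3487 + 0.5039 + 0.4644 = 1.7814 bits

Marginal of Y (column sums):
  P(Y=0) = 9/55 + 0 + 12/55 + 1/55 = 2/5
  P(Y=1) = 0 + 1/11 + 2/55 + 1/55 = 8/55
  P(Y=2) = 2/55 + 1/55 + 13/55 + 9/55 = 5/11
H(X|Y) = Σ_y P(y)·H(X|Y=y):
  Y=0: P(Y=0) = 2/5, P(X|Y=0) = (9/22, 0, 6/11, 1/22) → H(X|Y=0) = 1.2072
  Y=1: P(Y=1) = 8/55, P(X|Y=1) = (0, 5/8, 1/4, 1/8) → H(X|Y=1) = 1.2988
  Y=2: P(Y=2) = 5/11, P(X|Y=2) = (2/25, 1/25, 13/25, 9/25) → H(X|Y=2) = 1.4985
H(X|Y) = (2/5)·1.2072 + (8/55)·1.2988 + (5/11)·1.4985 = 1.3529 bits

I(X;Y) = H(X) - H(X|Y) = 1.7814 - 1.3529 = 0.4285 bits

Cross-check via I(X;Y) = H(X) + H(Y) - H(X,Y): computing H(Y) from the column sums and H(X,Y) from the 12 cells in the same way gives H(Y) = 1.4504 bits and H(X,Y) = 2.8033 bits, so
I(X;Y) = 1.7814 + 1.4504 - 2.8033 = 0.4285 bits ✓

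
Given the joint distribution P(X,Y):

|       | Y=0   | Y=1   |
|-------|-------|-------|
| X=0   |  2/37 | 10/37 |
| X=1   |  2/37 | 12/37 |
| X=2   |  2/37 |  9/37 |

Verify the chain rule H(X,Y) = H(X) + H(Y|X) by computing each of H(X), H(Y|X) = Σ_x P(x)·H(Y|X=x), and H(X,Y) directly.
H(X) = 1.5777 bits, H(Y|X) = 0.6381 bits, H(X,Y) = 2.2157 bits

Marginal of X (row sums):
  P(X=0) = 2/37 + 10/37 = 12/37
  P(X=1) = 2/37 + 12/37 = 14/37
  P(X=2) = 2/37 + 9/37 = 11/37
H(X) = -[(12/37)·log₂(12/37) + (14/37)·log₂(14/37) + (11/37)·log₂(11/37)]
  = 0.52686 + 0.53052 + 0.52028 = 1.5777 bits

H(Y|X) = Σ_x P(x)·H(Y|X=x):
  X=0: P(X=0) = 12/37, P(Y|X=0) = (1/6, 5/6) → H(Y|X=0) = 0.65002
  X=1: P(X=1) = 14/37, P(Y|X=1) = (1/7, 6/7) → H(Y|X=1) = 0.59167
  X=2: P(X=2) = 11/37, P(Y|X=2) = (2/11, 9/11) → H(Y|X=2) = 0.68404
H(Y|X) = (12/37)·0.65002 + (14/37)·0.59167 + (11/37)·0.68404 = 0.6381 bits

H(X,Y) = -Σ_{x,y} P(x,y) log₂ P(x,y). Per-cell terms -P(x,y)·log₂P(x,y):
  X=0: 0.22754, 0.51014
  X=1: 0.22754, 0.52686
  X=2: 0.22754, 0.49610
Sum of the 6 terms: H(X,Y) = 2.2157 bits

Chain rule check:
  H(X) + H(Y|X) = 1.5777 + 0.6381 = 2.2158 bits
  H(X,Y) = 2.2157 bits
✓ Chain rule verified (Δ = 0.0001 is 4-dp rounding noise: each of the three values was rounded independently).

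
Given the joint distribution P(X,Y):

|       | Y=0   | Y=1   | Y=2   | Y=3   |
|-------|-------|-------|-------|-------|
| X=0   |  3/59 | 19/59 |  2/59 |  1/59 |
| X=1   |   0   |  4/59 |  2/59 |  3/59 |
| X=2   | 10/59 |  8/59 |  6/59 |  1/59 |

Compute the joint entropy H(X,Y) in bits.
2.9174 bits

H(X,Y) = -Σ_{x,y} P(x,y) log₂ P(x,y). Per-cell terms -P(x,y)·log₂P(x,y):
  X=0: 0.21853, 0.52643, 0.16551, 0.09971
  X=1: 0.00000, 0.26323, 0.16551, 0.21853
  X=2: 0.43402, 0.39087, 0.33536, 0.09971
  (cells with P = 0 contribute 0)
Sum of the 12 terms: H(X,Y) = 2.9174 bits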